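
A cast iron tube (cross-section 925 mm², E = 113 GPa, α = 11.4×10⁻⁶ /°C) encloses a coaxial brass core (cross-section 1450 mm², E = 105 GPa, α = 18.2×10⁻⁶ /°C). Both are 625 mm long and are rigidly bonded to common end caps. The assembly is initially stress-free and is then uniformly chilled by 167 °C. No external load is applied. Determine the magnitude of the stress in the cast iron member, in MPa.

σ ≈ 76.1 MPa (compressive)

Both members must finish at the same length. With the larger α, the brass tends to over-contract; the plates restrain it, putting the brass in tension and the cast iron in compression. With no external load the two internal forces are equal and opposite, magnitude P.
Compatibility of the two members (thermal + elastic change equal): (α₁ − α₂)ΔT = P·[1/(A₁E₁) + 1/(A₂E₂)].
|α₁ − α₂|·ΔT = 6.8×10⁻⁶ × 167 = 0.001136.
1/(A₁E₁) + 1/(A₂E₂) = 1/(925×113×10³) + 1/(1450×105×10³) = 1.614×10⁻⁸ N⁻¹.
So P = 0.001136 / 1.614×10⁻⁸ = 70.38 kN.
σ_{cast iron} = P/A₁ = 70380/925 = 76.09 MPa, compressive.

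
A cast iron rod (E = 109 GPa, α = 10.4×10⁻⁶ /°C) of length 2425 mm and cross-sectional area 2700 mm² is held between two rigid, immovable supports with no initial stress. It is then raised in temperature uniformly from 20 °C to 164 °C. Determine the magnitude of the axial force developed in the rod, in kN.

P ≈ 441 kN (compressive)

Full restraint means ε = 0, so the stress is σ = EαΔT = 109×10³ × 10.4×10⁻⁶ × 144 = 163.2 MPa.
Then P = σA = 163.2 × 2700 mm² = 440.7 kN, compressive.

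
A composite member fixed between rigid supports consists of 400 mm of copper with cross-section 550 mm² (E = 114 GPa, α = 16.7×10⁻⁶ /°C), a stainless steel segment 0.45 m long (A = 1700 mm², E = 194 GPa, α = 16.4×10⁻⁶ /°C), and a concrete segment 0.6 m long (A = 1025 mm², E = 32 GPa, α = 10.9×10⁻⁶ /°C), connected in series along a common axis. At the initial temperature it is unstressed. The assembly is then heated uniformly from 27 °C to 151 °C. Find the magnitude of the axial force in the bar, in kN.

Free thermal expansion of the whole bar: Σ αᵢΔT Lᵢ = 16.7×10⁻⁶×124×400 + 16.4×10⁻⁶×124×450 + 10.9×10⁻⁶×124×600 = 2.554 mm.
The walls prevent any net length change, so an axial force P (same in every segment) develops. Compatibility: P · Σ Lᵢ/(AᵢEᵢ) = δ_free.
The series flexibility is Σ Lᵢ/(AᵢEᵢ) = 400/(550×114×10³) + 450/(1700×194×10³) + 600/(1025×32×10³) = 2.604×10⁻⁵ mm/N.
P = 2.554 / 2.604×10⁻⁵ = 98110 N = 98.11 kN, compressive.

P ≈ 98.1 kN (compressive)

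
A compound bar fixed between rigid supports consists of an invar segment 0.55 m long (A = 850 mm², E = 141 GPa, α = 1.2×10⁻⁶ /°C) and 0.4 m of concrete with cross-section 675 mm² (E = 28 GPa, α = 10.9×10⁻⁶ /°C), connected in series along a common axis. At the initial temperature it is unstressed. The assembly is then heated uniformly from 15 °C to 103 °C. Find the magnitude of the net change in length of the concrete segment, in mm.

With the walls removed the bar would change length by δ_free = Σ αᵢΔT Lᵢ = 1.2×10⁻⁶×88×550 + 10.9×10⁻⁶×88×400 = 0.4418 mm.
The walls prevent any net length change, so an axial force P (same in every segment) develops. Compatibility: P · Σ Lᵢ/(AᵢEᵢ) = δ_free.
Σ Lᵢ/(AᵢEᵢ) = 550/(850×141×10³) + 400/(675×28×10³) = 2.575×10⁻⁵ mm/N.
So P = 0.4418 / 2.575×10⁻⁵ = 17.15 kN, compressive.
For the concrete segment, free thermal change = 10.9×10⁻⁶×88×400 = 0.3837 mm and elastic change from P = 17150×400/(675×28×10³) = 0.363 mm; these oppose, so the net change is 0.0206 mm (segment lengthens).

|ΔL| ≈ 0.0206 mm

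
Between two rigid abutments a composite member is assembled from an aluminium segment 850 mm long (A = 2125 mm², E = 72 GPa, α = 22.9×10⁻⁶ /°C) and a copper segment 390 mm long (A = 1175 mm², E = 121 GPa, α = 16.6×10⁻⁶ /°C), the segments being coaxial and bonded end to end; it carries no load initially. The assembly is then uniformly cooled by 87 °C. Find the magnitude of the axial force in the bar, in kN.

With the walls removed the bar would change length by δ_free = Σ αᵢΔT Lᵢ = 22.9×10⁻⁶×87×850 + 16.6×10⁻⁶×87×390 = 2.257 mm.
Since the ends are fixed, an axial force P builds up, equal in every segment, with P · Σ Lᵢ/(AᵢEᵢ) = δ_free.
Σ Lᵢ/(AᵢEᵢ) = 850/(2125×72×10³) + 390/(1175×121×10³) = 8.299×10⁻⁶ mm/N.
P = 2.257 / 8.299×10⁻⁶ = 271900 N = 271.9 kN, tensile.

P ≈ 272 kN (tensile)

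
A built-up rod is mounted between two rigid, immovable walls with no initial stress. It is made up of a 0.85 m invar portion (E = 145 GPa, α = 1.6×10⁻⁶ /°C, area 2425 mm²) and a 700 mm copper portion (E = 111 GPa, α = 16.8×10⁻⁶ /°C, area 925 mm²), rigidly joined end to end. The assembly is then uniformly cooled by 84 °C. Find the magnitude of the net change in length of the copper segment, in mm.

If the supports were absent, the total length change would be Σ αᵢΔT Lᵢ = 1.6×10⁻⁶×84×850 + 16.8×10⁻⁶×84×700 = 1.102 mm.
The rigid supports impose zero overall length change; the single axial force P common to all segments must satisfy P Σ Lᵢ/(AᵢEᵢ) = δ_free.
Σ Lᵢ/(AᵢEᵢ) = 850/(2425×145×10³) + 700/(925×111×10³) = 9.235×10⁻⁶ mm/N.
So P = 1.102 / 9.235×10⁻⁶ = 119.3 kN, tensile.
For the copper segment, free thermal change = 16.8×10⁻⁶×84×700 = 0.9878 mm and elastic change from P = 119300×700/(925×111×10³) = 0.8136 mm; these oppose, so the net change is 0.174 mm (segment shortens).

|ΔL| ≈ 0.174 mm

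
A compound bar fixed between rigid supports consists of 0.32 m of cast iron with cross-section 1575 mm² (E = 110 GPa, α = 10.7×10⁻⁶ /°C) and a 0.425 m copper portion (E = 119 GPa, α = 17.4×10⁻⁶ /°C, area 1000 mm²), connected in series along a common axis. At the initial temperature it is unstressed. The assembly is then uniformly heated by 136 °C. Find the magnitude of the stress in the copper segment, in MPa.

σ ≈ 272 MPa (compressive)

Free thermal expansion of the whole bar: Σ αᵢΔT Lᵢ = 10.7×10⁻⁶×136×320 + 17.4×10⁻⁶×136×425 = 1.471 mm.
Since the ends are fixed, an axial force P builds up, equal in every segment, with P · Σ Lᵢ/(AᵢEᵢ) = δ_free.
The series flexibility is Σ Lᵢ/(AᵢEᵢ) = 320/(1575×110×10³) + 425/(1000×119×10³) = 5.418×10⁻⁶ mm/N.
Hence P = δ_free / Σ(L/AE) = 1.471/5.418×10⁻⁶ = 271.5 kN (compressive).
σ_{copper} = P / A = 271500 / 1000 = 271.5 MPa.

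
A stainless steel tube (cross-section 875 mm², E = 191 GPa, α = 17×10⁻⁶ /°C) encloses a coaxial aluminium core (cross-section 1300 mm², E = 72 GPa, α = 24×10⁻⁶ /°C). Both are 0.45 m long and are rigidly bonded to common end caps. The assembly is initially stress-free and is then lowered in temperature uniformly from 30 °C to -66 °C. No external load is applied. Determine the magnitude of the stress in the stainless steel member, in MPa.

σ ≈ 46.1 MPa (compressive)

The aluminium has the larger α, so on cooling it would change length more than the stainless steel if both were free. The rigid plates force a common final length, so the aluminium is put into tension and the stainless steel into compression, with equal and opposite forces P (no external load).
Equating the net (thermal + elastic) strains gives |α₁ − α₂|·ΔT = P·[1/(A₁E₁) + 1/(A₂E₂)].
|α₁ − α₂|·ΔT = 7×10⁻⁶ × 96 = 0.000672.
1/(A₁E₁) + 1/(A₂E₂) = 1/(875×191×10³) + 1/(1300×72×10³) = 1.667×10⁻⁸ N⁻¹.
P = 0.000672 / 1.667×10⁻⁸ = 40320 N = 40.32 kN.
σ_{stainless steel} = P/A₁ = 40320/875 = 46.08 MPa, compressive.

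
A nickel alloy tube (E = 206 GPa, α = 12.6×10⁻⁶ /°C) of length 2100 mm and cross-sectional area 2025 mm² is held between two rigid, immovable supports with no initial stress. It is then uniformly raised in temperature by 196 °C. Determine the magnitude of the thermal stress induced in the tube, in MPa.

σ ≈ 509 MPa (compressive)

The supports are rigid, so the total axial strain is zero. The restrained thermal strain is ε = αΔT = 12.6×10⁻⁶ × 196 = 2469.6×10⁻⁶.
Hence σ = E·αΔT = 206×10³ × 2469.6×10⁻⁶ = 508.7 MPa, compressive.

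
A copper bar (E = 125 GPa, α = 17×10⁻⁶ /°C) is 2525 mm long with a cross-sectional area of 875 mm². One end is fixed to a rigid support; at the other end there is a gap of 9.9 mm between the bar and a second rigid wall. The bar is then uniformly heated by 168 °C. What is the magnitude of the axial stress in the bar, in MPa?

If the wall were absent the bar would grow by αΔT L = 17×10⁻⁶ × 168 × 2525 = 7.211 mm.
This is smaller than the 9.9 mm clearance, so the bar expands freely without reaching the stop — the stress is zero.

σ ≈ 0 MPa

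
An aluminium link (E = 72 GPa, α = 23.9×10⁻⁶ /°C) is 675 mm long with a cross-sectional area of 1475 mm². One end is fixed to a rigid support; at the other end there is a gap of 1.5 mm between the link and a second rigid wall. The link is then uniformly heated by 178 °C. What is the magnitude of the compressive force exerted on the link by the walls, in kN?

P ≈ 216 kN

Unrestrained expansion: δ_free = αΔT L = 23.9×10⁻⁶ × 178 × 675 = 2.872 mm.
After closing the 1.5 mm clearance, 2.872 − 1.5 = 1.372 mm of expansion remains to be suppressed by the wall.
So σ = E(δ_free − g)/L = 72×10³ × 1.372/675 = 146.3 MPa.
P = σA = 146.3 × 1475 = 215.8 kN.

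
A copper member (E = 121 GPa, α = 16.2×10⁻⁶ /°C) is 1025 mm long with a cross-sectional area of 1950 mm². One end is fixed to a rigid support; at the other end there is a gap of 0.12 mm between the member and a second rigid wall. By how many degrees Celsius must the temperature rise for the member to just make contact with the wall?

ΔT ≈ 7.23 °C

The gap closes when αΔT L = 0.12 mm, since the member is still unstressed at that instant.
ΔT = 0.12 / (16.2×10⁻⁶ × 1025) = 7.227 °C.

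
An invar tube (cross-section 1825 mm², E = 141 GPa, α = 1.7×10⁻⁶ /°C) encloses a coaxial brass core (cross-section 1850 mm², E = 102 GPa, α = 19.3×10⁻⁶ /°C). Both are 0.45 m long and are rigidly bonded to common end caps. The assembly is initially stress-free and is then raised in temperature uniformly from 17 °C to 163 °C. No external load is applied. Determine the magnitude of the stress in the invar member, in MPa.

Equilibrium of a rigid end plate with no external load gives equal and opposite internal forces ±P in the two members. Since α_{brass} > α_{invar}, heating drives the brass into compression and the invar into tension.
Compatibility of the two members (thermal + elastic change equal): (α₁ − α₂)ΔT = P·[1/(A₁E₁) + 1/(A₂E₂)].
|α₁ − α₂|·ΔT = 17.6×10⁻⁶ × 146 = 0.00257.
1/(A₁E₁) + 1/(A₂E₂) = 1/(1825×141×10³) + 1/(1850×102×10³) = 9.186×10⁻⁹ N⁻¹.
So P = 0.00257 / 9.186×10⁻⁹ = 279.7 kN.
σ_{invar} = P/A₁ = 279700/1825 = 153.3 MPa, tensile.

σ ≈ 153 MPa (tensile)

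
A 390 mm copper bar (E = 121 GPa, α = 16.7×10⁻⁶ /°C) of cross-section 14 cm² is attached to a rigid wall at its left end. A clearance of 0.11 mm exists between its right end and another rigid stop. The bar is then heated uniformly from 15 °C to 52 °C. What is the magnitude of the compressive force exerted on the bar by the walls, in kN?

Free thermal elongation = αΔT L = 16.7×10⁻⁶ × 37 × 390 = 0.241 mm.
After closing the 0.11 mm clearance, 0.241 − 0.11 = 0.131 mm of expansion remains to be suppressed by the wall.
Compatibility: PL/(AE) = 0.131 mm, so σ = P/A = E × (0.131/390) = 40.64 MPa.
P = σA = 40.64 × 1400 = 56.89 kN.

P ≈ 56.9 kN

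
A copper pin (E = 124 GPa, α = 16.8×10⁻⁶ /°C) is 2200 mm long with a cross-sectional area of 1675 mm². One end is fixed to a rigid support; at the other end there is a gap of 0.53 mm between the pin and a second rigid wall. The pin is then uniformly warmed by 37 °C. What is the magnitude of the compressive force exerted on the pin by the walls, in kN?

P ≈ 79.1 kN

Unrestrained expansion: δ_free = αΔT L = 16.8×10⁻⁶ × 37 × 2200 = 1.368 mm.
The gap closes (δ_free > 0.53 mm) and the wall then resists a further 1.368 − 0.53 = 0.8375 mm of expansion.
So σ = E(δ_free − g)/L = 124×10³ × 0.8375/2200 = 47.21 MPa.
Force on the wall = σA = 47.21 × 1675 mm² = 79.07 kN.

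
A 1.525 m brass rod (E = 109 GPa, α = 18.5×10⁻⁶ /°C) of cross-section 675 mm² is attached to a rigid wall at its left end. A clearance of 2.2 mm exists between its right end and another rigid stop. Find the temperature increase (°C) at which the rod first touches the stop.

ΔT ≈ 78 °C

Contact occurs when the free expansion equals the gap: αΔT L = 2.2 mm.
So ΔT = g/(αL) = 2.2/(18.5×10⁻⁶ × 1525) = 77.98 °C.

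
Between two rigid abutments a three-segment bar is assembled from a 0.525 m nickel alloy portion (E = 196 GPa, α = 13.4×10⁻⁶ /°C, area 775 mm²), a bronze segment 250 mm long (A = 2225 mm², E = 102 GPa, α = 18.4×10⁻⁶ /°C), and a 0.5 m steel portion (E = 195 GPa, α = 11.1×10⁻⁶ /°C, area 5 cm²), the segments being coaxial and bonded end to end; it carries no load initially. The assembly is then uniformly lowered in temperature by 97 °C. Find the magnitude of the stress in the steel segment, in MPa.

If the supports were absent, the total length change would be Σ αᵢΔT Lᵢ = 13.4×10⁻⁶×97×525 + 18.4×10⁻⁶×97×250 + 11.1×10⁻⁶×97×500 = 1.667 mm.
Since the ends are fixed, an axial force P builds up, equal in every segment, with P · Σ Lᵢ/(AᵢEᵢ) = δ_free.
The series flexibility is Σ Lᵢ/(AᵢEᵢ) = 525/(775×196×10³) + 250/(2225×102×10³) + 500/(500×195×10³) = 9.686×10⁻⁶ mm/N.
So P = 1.667 / 9.686×10⁻⁶ = 172.1 kN, tensile.
σ_{steel} = P / A = 172100 / 500 = 344.2 MPa.

σ ≈ 344 MPa (tensile)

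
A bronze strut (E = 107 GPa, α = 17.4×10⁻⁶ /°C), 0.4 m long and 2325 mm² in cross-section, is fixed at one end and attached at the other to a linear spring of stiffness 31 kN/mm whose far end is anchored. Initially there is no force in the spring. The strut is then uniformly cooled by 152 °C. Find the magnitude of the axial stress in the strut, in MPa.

σ ≈ 13.4 MPa (tensile)

If the spring were absent the strut would shorten by αΔT L = 17.4×10⁻⁶ × 152 × 400 = 1.058 mm.
With a force P in the spring, the elastic change of the strut is PL/(AE) and that of the spring is P/k; compatibility requires their sum to equal δ_free.
So P = δ_free / [L/(AE) + 1/k] = 1.058 / [ 400/(2325×107×10³) + 1/(31×10³) ].
P = 1.058 / 3.387×10⁻⁵ = 31240 N.
σ = P/A = 31240/2325 = 13.44 MPa.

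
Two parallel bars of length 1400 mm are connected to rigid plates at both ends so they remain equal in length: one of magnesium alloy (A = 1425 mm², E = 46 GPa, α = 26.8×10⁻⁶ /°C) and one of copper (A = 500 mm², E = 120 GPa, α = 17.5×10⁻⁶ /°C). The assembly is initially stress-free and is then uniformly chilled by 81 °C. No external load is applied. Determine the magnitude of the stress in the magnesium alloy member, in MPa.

Both members must finish at the same length. With the larger α, the magnesium alloy tends to over-contract; the plates restrain it, putting the magnesium alloy in tension and the copper in compression. With no external load the two internal forces are equal and opposite, magnitude P.
Compatibility of the two members (thermal + elastic change equal): (α₁ − α₂)ΔT = P·[1/(A₁E₁) + 1/(A₂E₂)].
|α₁ − α₂|·ΔT = 9.3×10⁻⁶ × 81 = 0.0007533.
1/(A₁E₁) + 1/(A₂E₂) = 1/(1425×46×10³) + 1/(500×120×10³) = 3.192×10⁻⁸ N⁻¹.
So P = 0.0007533 / 3.192×10⁻⁸ = 23.6 kN.
σ_{magnesium alloy} = P/A₁ = 23600/1425 = 16.56 MPa, tensile.

σ ≈ 16.6 MPa (tensile)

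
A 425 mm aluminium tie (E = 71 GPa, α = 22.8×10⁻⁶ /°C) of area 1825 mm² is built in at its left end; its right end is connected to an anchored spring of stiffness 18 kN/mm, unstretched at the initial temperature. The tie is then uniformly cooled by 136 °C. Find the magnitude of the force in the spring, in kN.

P ≈ 22.4 kN

The unrestrained thermal change is αΔT L = 22.8×10⁻⁶ × 136 × 425 = 1.318 mm.
With a force P in the spring, the elastic change of the tie is PL/(AE) and that of the spring is P/k; compatibility requires their sum to equal δ_free.
So P = δ_free / [L/(AE) + 1/k] = 1.318 / [ 425/(1825×71×10³) + 1/(18×10³) ].
P = 1.318 / 5.884×10⁻⁵ = 22400 N.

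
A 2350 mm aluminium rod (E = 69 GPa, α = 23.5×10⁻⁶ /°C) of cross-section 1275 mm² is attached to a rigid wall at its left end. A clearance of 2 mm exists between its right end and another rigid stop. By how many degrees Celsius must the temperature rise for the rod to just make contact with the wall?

The gap closes when αΔT L = 2 mm, since the rod is still unstressed at that instant.
ΔT = 2 / (23.5×10⁻⁶ × 2350) = 36.22 °C.

ΔT ≈ 36.2 °C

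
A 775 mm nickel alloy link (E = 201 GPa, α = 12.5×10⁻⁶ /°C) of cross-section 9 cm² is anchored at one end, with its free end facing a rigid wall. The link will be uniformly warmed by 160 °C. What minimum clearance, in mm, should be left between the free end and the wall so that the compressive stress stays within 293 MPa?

Free expansion if unrestrained: δ_free = αΔT L = 12.5×10⁻⁶ × 160 × 775 = 1.55 mm.
At the allowable stress the elastic shortening the wall may impose is σL/E = 293 × 775 / (201×10³) = 1.13 mm.
The gap must absorb the remainder: g_min = 1.55 − 1.13 = 0.4203 mm.

g ≈ 0.42 mm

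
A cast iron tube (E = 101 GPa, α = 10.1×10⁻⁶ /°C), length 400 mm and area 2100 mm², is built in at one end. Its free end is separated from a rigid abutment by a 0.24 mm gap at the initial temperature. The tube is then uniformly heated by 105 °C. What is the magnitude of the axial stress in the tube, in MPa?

If the wall were absent the tube would grow by αΔT L = 10.1×10⁻⁶ × 105 × 400 = 0.4242 mm.
After closing the 0.24 mm clearance, 0.4242 − 0.24 = 0.1842 mm of expansion remains to be suppressed by the wall.
That suppressed elongation corresponds to σ = E·Δ/L = 101×10³ × 0.1842/400 = 46.51 MPa.

σ ≈ 46.5 MPa (compressive)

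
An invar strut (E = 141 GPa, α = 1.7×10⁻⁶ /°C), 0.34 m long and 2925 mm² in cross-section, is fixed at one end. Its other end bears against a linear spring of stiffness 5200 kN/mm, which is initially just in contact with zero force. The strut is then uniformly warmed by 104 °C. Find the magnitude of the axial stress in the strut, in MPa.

Free thermal expansion: δ_free = αΔT L = 1.7×10⁻⁶ × 104 × 340 = 0.06011 mm.
With a force P in the spring, the elastic change of the strut is PL/(AE) and that of the spring is P/k; compatibility requires their sum to equal δ_free.
P [ L/(AE) + 1/k ] = δ_free → P [ 340/(2925×141×10³) + 1/(5200×10³) ] = 0.06011.
P = 0.06011 / 1.017×10⁻⁶ = 59120 N.
σ = P/A = 59120/2925 = 20.21 MPa.

σ ≈ 20.2 MPa (compressive)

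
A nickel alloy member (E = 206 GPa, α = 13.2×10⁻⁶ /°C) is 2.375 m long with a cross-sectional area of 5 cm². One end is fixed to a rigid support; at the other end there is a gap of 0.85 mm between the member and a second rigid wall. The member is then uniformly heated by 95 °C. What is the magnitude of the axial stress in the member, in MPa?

σ ≈ 185 MPa (compressive)

If the wall were absent the member would grow by αΔT L = 13.2×10⁻⁶ × 95 × 2375 = 2.978 mm.
After closing the 0.85 mm clearance, 2.978 − 0.85 = 2.128 mm of expansion remains to be suppressed by the wall.
Compatibility: PL/(AE) = 2.128 mm, so σ = P/A = E × (2.128/2375) = 184.6 MPa.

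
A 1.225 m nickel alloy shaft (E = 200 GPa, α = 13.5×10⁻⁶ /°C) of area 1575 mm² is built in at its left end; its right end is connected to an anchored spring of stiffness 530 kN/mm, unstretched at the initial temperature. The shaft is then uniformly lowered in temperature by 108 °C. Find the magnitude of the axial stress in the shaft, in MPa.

σ ≈ 196 MPa (tensile)

The unrestrained thermal change is αΔT L = 13.5×10⁻⁶ × 108 × 1225 = 1.786 mm.
Let P be the tensile force in the spring. The shaft extends elastically by PL/(AE) and the spring stretches by P/k; together these equal δ_free.
So P = δ_free / [L/(AE) + 1/k] = 1.786 / [ 1225/(1575×200×10³) + 1/(530×10³) ].
P = 1.786 / 5.776×10⁻⁶ = 309200 N.
σ = P/A = 309200/1575 = 196.3 MPa.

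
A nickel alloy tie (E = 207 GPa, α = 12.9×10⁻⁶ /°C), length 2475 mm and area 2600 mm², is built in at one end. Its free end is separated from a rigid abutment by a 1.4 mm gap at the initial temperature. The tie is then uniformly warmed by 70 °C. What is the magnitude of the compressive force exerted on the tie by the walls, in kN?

If the wall were absent the tie would grow by αΔT L = 12.9×10⁻⁶ × 70 × 2475 = 2.235 mm.
After closing the 1.4 mm clearance, 2.235 − 1.4 = 0.8349 mm of expansion remains to be suppressed by the wall.
That suppressed elongation corresponds to σ = E·Δ/L = 207×10³ × 0.8349/2475 = 69.83 MPa.
Force on the wall = σA = 69.83 × 2600 mm² = 181.6 kN.

P ≈ 182 kN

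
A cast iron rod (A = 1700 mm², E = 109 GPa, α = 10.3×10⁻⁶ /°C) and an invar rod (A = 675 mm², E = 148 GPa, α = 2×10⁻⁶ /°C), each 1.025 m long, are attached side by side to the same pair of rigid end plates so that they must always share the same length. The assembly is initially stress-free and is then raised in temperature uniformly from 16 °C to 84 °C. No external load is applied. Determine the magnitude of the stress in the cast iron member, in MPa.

σ ≈ 21.5 MPa (compressive)

Both members must finish at the same length. With the larger α, the cast iron tends to over-expand; the plates restrain it, putting the cast iron in compression and the invar in tension. With no external load the two internal forces are equal and opposite, magnitude P.
Equating the net (thermal + elastic) strains gives |α₁ − α₂|·ΔT = P·[1/(A₁E₁) + 1/(A₂E₂)].
|α₁ − α₂|·ΔT = 8.3×10⁻⁶ × 68 = 0.0005644.
1/(A₁E₁) + 1/(A₂E₂) = 1/(1700×109×10³) + 1/(675×148×10³) = 1.541×10⁻⁸ N⁻¹.
P = 0.0005644 / 1.541×10⁻⁸ = 36630 N = 36.63 kN.
σ_{cast iron} = P/A₁ = 36630/1700 = 21.55 MPa, compressive.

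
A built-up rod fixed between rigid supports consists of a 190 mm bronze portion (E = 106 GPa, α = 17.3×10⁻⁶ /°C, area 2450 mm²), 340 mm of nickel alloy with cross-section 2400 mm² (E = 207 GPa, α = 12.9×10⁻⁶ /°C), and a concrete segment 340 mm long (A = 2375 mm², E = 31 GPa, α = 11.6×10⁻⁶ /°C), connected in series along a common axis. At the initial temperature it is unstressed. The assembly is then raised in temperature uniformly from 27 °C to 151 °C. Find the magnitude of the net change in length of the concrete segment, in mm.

|ΔL| ≈ 0.613 mm

Free thermal expansion of the whole bar: Σ αᵢΔT Lᵢ = 17.3×10⁻⁶×124×190 + 12.9×10⁻⁶×124×340 + 11.6×10⁻⁶×124×340 = 1.441 mm.
The rigid supports impose zero overall length change; the single axial force P common to all segments must satisfy P Σ Lᵢ/(AᵢEᵢ) = δ_free.
The series flexibility is Σ Lᵢ/(AᵢEᵢ) = 190/(2450×106×10³) + 340/(2400×207×10³) + 340/(2375×31×10³) = 6.034×10⁻⁶ mm/N.
So P = 1.441 / 6.034×10⁻⁶ = 238.7 kN, compressive.
For the concrete segment, free thermal change = 11.6×10⁻⁶×124×340 = 0.4891 mm and elastic change from P = 238700×340/(2375×31×10³) = 1.102 mm; these oppose, so the net change is 0.613 mm (segment shortens).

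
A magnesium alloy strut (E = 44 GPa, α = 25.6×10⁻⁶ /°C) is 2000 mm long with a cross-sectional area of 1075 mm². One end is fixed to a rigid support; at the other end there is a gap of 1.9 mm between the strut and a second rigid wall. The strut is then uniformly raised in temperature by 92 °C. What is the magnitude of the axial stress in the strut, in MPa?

σ ≈ 61.8 MPa (compressive)

Unrestrained expansion: δ_free = αΔT L = 25.6×10⁻⁶ × 92 × 2000 = 4.71 mm.
The gap closes (δ_free > 1.9 mm) and the wall then resists a further 4.71 − 1.9 = 2.81 mm of expansion.
That suppressed elongation corresponds to σ = E·Δ/L = 44×10³ × 2.81/2000 = 61.83 MPa.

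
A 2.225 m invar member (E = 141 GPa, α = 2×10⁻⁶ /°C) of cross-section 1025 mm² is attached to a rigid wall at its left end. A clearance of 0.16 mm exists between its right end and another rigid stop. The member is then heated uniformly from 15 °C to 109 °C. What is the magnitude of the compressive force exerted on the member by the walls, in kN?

P ≈ 16.8 kN

Unrestrained expansion: δ_free = αΔT L = 2×10⁻⁶ × 94 × 2225 = 0.4183 mm.
After closing the 0.16 mm clearance, 0.4183 − 0.16 = 0.2583 mm of expansion remains to be suppressed by the wall.
Compatibility: PL/(AE) = 0.2583 mm, so σ = P/A = E × (0.2583/2225) = 16.37 MPa.
P = σA = 16.37 × 1025 = 16.78 kN.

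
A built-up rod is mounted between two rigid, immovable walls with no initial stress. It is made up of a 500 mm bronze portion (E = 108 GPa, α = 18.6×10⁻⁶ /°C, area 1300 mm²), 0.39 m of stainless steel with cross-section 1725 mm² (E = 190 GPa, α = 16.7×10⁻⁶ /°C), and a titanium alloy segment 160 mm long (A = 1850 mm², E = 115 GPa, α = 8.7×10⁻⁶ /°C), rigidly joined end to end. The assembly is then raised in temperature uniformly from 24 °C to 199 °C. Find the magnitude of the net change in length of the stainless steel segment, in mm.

With the walls removed the bar would change length by δ_free = Σ αᵢΔT Lᵢ = 18.6×10⁻⁶×175×500 + 16.7×10⁻⁶×175×390 + 8.7×10⁻⁶×175×160 = 3.011 mm.
The rigid supports impose zero overall length change; the single axial force P common to all segments must satisfy P Σ Lᵢ/(AᵢEᵢ) = δ_free.
Σ Lᵢ/(AᵢEᵢ) = 500/(1300×108×10³) + 390/(1725×190×10³) + 160/(1850×115×10³) = 5.503×10⁻⁶ mm/N.
So P = 3.011 / 5.503×10⁻⁶ = 547.1 kN, compressive.
For the stainless steel segment, free thermal change = 16.7×10⁻⁶×175×390 = 1.14 mm and elastic change from P = 547100×390/(1725×190×10³) = 0.651 mm; these oppose, so the net change is 0.489 mm (segment lengthens).

|ΔL| ≈ 0.489 mm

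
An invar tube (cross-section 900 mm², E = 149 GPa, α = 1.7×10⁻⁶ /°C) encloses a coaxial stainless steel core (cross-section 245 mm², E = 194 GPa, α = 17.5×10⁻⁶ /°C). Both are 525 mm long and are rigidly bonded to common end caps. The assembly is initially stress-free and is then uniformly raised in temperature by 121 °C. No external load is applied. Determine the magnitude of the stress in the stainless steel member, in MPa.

Equilibrium of a rigid end plate with no external load gives equal and opposite internal forces ±P in the two members. Since α_{stainless steel} > α_{invar}, heating drives the stainless steel into compression and the invar into tension.
Setting the final lengths equal and cancelling L: (α₁ − α₂)ΔT = P/(A₁E₁) + P/(A₂E₂).
|α₁ − α₂|·ΔT = 15.8×10⁻⁶ × 121 = 0.001912.
1/(A₁E₁) + 1/(A₂E₂) = 1/(900×149×10³) + 1/(245×194×10³) = 2.85×10⁻⁸ N⁻¹.
P = 0.001912 / 2.85×10⁻⁸ = 67090 N = 67.09 kN.
σ_{stainless steel} = P/A₂ = 67090/245 = 273.8 MPa, compressive.

σ ≈ 274 MPa (compressive)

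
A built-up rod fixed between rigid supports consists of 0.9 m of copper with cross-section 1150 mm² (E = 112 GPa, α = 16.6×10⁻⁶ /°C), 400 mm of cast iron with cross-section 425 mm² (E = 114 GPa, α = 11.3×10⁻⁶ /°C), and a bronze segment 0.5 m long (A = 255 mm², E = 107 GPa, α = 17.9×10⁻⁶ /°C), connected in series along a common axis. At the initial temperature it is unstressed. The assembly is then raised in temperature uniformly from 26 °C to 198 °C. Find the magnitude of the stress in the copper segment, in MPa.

σ ≈ 127 MPa (compressive)

Free thermal expansion of the whole bar: Σ αᵢΔT Lᵢ = 16.6×10⁻⁶×172×900 + 11.3×10⁻⁶×172×400 + 17.9×10⁻⁶×172×500 = 4.887 mm.
Since the ends are fixed, an axial force P builds up, equal in every segment, with P · Σ Lᵢ/(AᵢEᵢ) = δ_free.
The series flexibility is Σ Lᵢ/(AᵢEᵢ) = 900/(1150×112×10³) + 400/(425×114×10³) + 500/(255×107×10³) = 3.357×10⁻⁵ mm/N.
P = 4.887 / 3.357×10⁻⁵ = 145600 N = 145.6 kN, compressive.
σ_{copper} = P / A = 145600 / 1150 = 126.6 MPa.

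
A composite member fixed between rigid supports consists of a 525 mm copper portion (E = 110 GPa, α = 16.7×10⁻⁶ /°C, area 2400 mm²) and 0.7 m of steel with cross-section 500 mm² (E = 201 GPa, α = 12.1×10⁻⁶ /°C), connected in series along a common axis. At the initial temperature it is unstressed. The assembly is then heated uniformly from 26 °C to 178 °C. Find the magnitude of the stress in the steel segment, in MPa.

If the supports were absent, the total length change would be Σ αᵢΔT Lᵢ = 16.7×10⁻⁶×152×525 + 12.1×10⁻⁶×152×700 = 2.62 mm.
Since the ends are fixed, an axial force P builds up, equal in every segment, with P · Σ Lᵢ/(AᵢEᵢ) = δ_free.
The series flexibility is Σ Lᵢ/(AᵢEᵢ) = 525/(2400×110×10³) + 700/(500×201×10³) = 8.954×10⁻⁶ mm/N.
P = 2.62 / 8.954×10⁻⁶ = 292600 N = 292.6 kN, compressive.
σ_{steel} = P / A = 292600 / 500 = 585.2 MPa.

σ ≈ 585 MPa (compressive)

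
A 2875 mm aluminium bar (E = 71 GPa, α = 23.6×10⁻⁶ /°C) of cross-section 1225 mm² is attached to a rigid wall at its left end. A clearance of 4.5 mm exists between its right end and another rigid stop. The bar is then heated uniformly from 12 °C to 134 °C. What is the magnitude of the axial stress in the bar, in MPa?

σ ≈ 93.3 MPa (compressive)

If the wall were absent the bar would grow by αΔT L = 23.6×10⁻⁶ × 122 × 2875 = 8.278 mm.
This exceeds the 4.5 mm gap, so the wall pushes back. The portion of expansion that must be recovered elastically is δ_free − gap = 8.278 − 4.5 = 3.778 mm.
Compatibility: PL/(AE) = 3.778 mm, so σ = P/A = E × (3.778/2875) = 93.29 MPa.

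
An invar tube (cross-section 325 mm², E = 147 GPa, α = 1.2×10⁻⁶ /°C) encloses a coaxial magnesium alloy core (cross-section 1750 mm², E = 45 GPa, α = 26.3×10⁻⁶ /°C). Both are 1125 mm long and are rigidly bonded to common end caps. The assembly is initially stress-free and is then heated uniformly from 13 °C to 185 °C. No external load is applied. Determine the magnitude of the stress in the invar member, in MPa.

σ ≈ 395 MPa (tensile)

Both members must finish at the same length. With the larger α, the magnesium alloy tends to over-expand; the plates restrain it, putting the magnesium alloy in compression and the invar in tension. With no external load the two internal forces are equal and opposite, magnitude P.
Equating the net (thermal + elastic) strains gives |α₁ − α₂|·ΔT = P·[1/(A₁E₁) + 1/(A₂E₂)].
|α₁ − α₂|·ΔT = 25.1×10⁻⁶ × 172 = 0.004317.
1/(A₁E₁) + 1/(A₂E₂) = 1/(325×147×10³) + 1/(1750×45×10³) = 3.363×10⁻⁸ N⁻¹.
So P = 0.004317 / 3.363×10⁻⁸ = 128.4 kN.
σ_{invar} = P/A₁ = 128400/325 = 395 MPa, tensile.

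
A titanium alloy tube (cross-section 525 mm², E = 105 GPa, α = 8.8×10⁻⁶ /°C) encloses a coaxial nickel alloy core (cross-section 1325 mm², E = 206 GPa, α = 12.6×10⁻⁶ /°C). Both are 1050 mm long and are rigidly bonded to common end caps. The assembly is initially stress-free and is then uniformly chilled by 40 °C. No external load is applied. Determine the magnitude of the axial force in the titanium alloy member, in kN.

P ≈ 6.97 kN (compressive in the titanium alloy)

Both members must finish at the same length. With the larger α, the nickel alloy tends to over-contract; the plates restrain it, putting the nickel alloy in tension and the titanium alloy in compression. With no external load the two internal forces are equal and opposite, magnitude P.
Compatibility of the two members (thermal + elastic change equal): (α₁ − α₂)ΔT = P·[1/(A₁E₁) + 1/(A₂E₂)].
|α₁ − α₂|·ΔT = 3.8×10⁻⁶ × 40 = 0.000152.
1/(A₁E₁) + 1/(A₂E₂) = 1/(525×105×10³) + 1/(1325×206×10³) = 2.18×10⁻⁸ N⁻¹.
P = 0.000152 / 2.18×10⁻⁸ = 6971 N = 6.971 kN.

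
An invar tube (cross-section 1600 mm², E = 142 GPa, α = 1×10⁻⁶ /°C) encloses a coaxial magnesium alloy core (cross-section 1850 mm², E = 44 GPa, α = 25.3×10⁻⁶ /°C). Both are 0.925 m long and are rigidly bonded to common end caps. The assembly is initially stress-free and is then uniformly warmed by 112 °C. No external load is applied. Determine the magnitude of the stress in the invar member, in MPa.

σ ≈ 102 MPa (tensile)

Equilibrium of a rigid end plate with no external load gives equal and opposite internal forces ±P in the two members. Since α_{magnesium alloy} > α_{invar}, heating drives the magnesium alloy into compression and the invar into tension.
Equating the net (thermal + elastic) strains gives |α₁ − α₂|·ΔT = P·[1/(A₁E₁) + 1/(A₂E₂)].
|α₁ − α₂|·ΔT = 24.3×10⁻⁶ × 112 = 0.002722.
1/(A₁E₁) + 1/(A₂E₂) = 1/(1600×142×10³) + 1/(1850×44×10³) = 1.669×10⁻⁸ N⁻¹.
P = 0.002722 / 1.669×10⁻⁸ = 163100 N = 163.1 kN.
σ_{invar} = P/A₁ = 163100/1600 = 101.9 MPa, tensile.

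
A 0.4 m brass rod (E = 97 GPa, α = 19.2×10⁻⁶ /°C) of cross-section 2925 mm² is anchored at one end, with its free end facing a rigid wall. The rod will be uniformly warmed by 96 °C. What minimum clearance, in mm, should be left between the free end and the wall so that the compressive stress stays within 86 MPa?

With no wall the rod would lengthen by αΔT L = 19.2×10⁻⁶ × 96 × 400 = 0.7373 mm.
At the allowable stress the elastic shortening the wall may impose is σL/E = 86 × 400 / (97×10³) = 0.3546 mm.
The gap must absorb the remainder: g_min = 0.7373 − 0.3546 = 0.3826 mm.

g ≈ 0.383 mm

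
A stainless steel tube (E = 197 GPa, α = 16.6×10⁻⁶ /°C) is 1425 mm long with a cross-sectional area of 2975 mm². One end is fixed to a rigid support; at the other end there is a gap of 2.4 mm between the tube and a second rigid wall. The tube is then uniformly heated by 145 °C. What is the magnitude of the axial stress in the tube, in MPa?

σ ≈ 142 MPa (compressive)

Unrestrained expansion: δ_free = αΔT L = 16.6×10⁻⁶ × 145 × 1425 = 3.43 mm.
The gap closes (δ_free > 2.4 mm) and the wall then resists a further 3.43 − 2.4 = 1.03 mm of expansion.
Compatibility: PL/(AE) = 1.03 mm, so σ = P/A = E × (1.03/1425) = 142.4 MPa.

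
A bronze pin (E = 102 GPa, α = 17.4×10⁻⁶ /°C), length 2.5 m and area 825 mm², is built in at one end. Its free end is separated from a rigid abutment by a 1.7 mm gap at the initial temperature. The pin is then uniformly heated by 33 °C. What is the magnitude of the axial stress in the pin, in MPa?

σ ≈ 0 MPa

If the wall were absent the pin would grow by αΔT L = 17.4×10⁻⁶ × 33 × 2500 = 1.435 mm.
This is smaller than the 1.7 mm clearance, so the pin expands freely without reaching the stop — the stress is zero.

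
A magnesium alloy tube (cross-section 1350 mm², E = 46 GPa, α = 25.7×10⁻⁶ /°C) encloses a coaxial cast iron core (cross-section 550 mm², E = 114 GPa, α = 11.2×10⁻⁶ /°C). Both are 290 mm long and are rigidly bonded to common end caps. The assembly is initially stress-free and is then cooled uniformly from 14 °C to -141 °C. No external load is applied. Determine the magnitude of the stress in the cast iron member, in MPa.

Equilibrium of a rigid end plate with no external load gives equal and opposite internal forces ±P in the two members. Since α_{magnesium alloy} > α_{cast iron}, cooling drives the magnesium alloy into tension and the cast iron into compression.
Equating the net (thermal + elastic) strains gives |α₁ − α₂|·ΔT = P·[1/(A₁E₁) + 1/(A₂E₂)].
|α₁ − α₂|·ΔT = 14.5×10⁻⁶ × 155 = 0.002247.
1/(A₁E₁) + 1/(A₂E₂) = 1/(1350×46×10³) + 1/(550×114×10³) = 3.205×10⁻⁸ N⁻¹.
P = 0.002247 / 3.205×10⁻⁸ = 70120 N = 70.12 kN.
σ_{cast iron} = P/A₂ = 70120/550 = 127.5 MPa, compressive.

σ ≈ 127 MPa (compressive)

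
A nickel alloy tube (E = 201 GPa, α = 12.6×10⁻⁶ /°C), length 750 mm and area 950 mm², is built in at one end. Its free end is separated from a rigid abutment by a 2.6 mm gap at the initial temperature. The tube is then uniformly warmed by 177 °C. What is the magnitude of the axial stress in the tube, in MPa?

σ ≈ 0 MPa

Unrestrained expansion: δ_free = αΔT L = 12.6×10⁻⁶ × 177 × 750 = 1.673 mm.
Since δ_free = 1.67 mm is less than the 2.6 mm gap, the tube never touches the wall. No axial force develops.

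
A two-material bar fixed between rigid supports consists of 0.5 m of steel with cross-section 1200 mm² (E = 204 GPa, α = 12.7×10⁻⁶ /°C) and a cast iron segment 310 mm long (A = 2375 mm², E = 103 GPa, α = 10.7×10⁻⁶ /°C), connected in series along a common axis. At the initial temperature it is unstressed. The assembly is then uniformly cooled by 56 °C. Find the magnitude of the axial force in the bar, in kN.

With the walls removed the bar would change length by δ_free = Σ αᵢΔT Lᵢ = 12.7×10⁻⁶×56×500 + 10.7×10⁻⁶×56×310 = 0.5414 mm.
Since the ends are fixed, an axial force P builds up, equal in every segment, with P · Σ Lᵢ/(AᵢEᵢ) = δ_free.
The series flexibility is Σ Lᵢ/(AᵢEᵢ) = 500/(1200×204×10³) + 310/(2375×103×10³) = 3.31×10⁻⁶ mm/N.
So P = 0.5414 / 3.31×10⁻⁶ = 163.6 kN, tensile.

P ≈ 164 kN (tensile)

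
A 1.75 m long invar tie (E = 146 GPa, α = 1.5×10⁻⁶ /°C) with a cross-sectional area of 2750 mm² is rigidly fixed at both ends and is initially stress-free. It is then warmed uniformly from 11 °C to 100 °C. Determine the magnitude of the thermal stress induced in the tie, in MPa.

The supports are rigid, so the total axial strain is zero. The restrained thermal strain is ε = αΔT = 1.5×10⁻⁶ × 89 = 133.5×10⁻⁶.
Hence σ = E·αΔT = 146×10³ × 133.5×10⁻⁶ = 19.49 MPa, compressive.

σ ≈ 19.5 MPa (compressive)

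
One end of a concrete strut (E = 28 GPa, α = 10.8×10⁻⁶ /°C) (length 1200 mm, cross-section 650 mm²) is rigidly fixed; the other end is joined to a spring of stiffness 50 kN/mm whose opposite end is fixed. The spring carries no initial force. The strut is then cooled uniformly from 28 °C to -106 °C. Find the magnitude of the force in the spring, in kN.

P ≈ 20.2 kN

If the spring were absent the strut would shorten by αΔT L = 10.8×10⁻⁶ × 134 × 1200 = 1.737 mm.
With a force P in the spring, the elastic change of the strut is PL/(AE) and that of the spring is P/k; compatibility requires their sum to equal δ_free.
P [ L/(AE) + 1/k ] = δ_free → P [ 1200/(650×28×10³) + 1/(50×10³) ] = 1.737.
P = 1.737 / 8.593×10⁻⁵ = 20210 N.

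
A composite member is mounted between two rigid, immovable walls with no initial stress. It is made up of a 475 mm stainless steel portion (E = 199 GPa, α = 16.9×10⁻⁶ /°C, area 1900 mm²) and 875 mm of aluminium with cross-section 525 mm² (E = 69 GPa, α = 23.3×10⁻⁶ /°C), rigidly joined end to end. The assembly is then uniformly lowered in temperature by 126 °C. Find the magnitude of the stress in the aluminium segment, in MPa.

If the supports were absent, the total length change would be Σ αᵢΔT Lᵢ = 16.9×10⁻⁶×126×475 + 23.3×10⁻⁶×126×875 = 3.58 mm.
Since the ends are fixed, an axial force P builds up, equal in every segment, with P · Σ Lᵢ/(AᵢEᵢ) = δ_free.
Σ Lᵢ/(AᵢEᵢ) = 475/(1900×199×10³) + 875/(525×69×10³) = 2.541×10⁻⁵ mm/N.
So P = 3.58 / 2.541×10⁻⁵ = 140.9 kN, tensile.
σ_{aluminium} = P / A = 140900 / 525 = 268.4 MPa.

σ ≈ 268 MPa (tensile)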